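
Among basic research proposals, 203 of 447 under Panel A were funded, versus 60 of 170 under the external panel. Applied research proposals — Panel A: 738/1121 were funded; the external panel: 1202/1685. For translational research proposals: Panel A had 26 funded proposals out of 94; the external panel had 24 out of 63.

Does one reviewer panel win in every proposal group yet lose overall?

Basic research: Panel A 203/447 = 45.4%, the external panel 60/170 = 35.3% → Panel A
Applied research: Panel A 738/1121 = 65.8%, the external panel 1202/1685 = 71.3% → the external panel
Translational research: Panel A 26/94 = 27.7%, the external panel 24/63 = 38.1% → the external panel
Overall: Panel A 967/1662 = 58.2%, the external panel 1286/1918 = 67.0% → the external panel
Neither sweeps: Panel A wins 1 of 3 groups, the external panel wins 2. The external panel wins overall but not every group — no Simpson reversal.

No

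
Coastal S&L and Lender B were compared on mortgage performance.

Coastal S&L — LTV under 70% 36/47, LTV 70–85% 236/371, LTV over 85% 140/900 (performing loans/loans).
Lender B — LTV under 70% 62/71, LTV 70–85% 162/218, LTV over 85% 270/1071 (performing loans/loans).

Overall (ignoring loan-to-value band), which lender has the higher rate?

Lender B

LTV under 70%: Coastal S&L 36/47 = 76.6%, Lender B 62/71 = 87.3% → Lender B
LTV 70–85%: Coastal S&L 236/371 = 63.6%, Lender B 162/218 = 74.3% → Lender B
LTV over 85%: Coastal S&L 140/900 = 15.6%, Lender B 270/1071 = 25.2% → Lender B
Overall: Coastal S&L 412/1318 = 31.3%, Lender B 494/1360 = 36.3% → Lender B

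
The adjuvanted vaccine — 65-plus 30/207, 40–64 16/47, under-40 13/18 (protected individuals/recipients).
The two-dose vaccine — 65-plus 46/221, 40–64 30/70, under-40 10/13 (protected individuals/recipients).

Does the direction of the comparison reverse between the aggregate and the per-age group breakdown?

65-plus: the adjuvanted vaccine 30/207 = 14.5%, the two-dose vaccine 46/221 = 20.8% → the two-dose vaccine
40–64: the adjuvanted vaccine 16/47 = 34.0%, the two-dose vaccine 30/70 = 42.9% → the two-dose vaccine
Under-40: the adjuvanted vaccine 13/18 = 72.2%, the two-dose vaccine 10/13 = 76.9% → the two-dose vaccine
Overall: the adjuvanted vaccine 59/272 = 21.7%, the two-dose vaccine 86/304 = 28.3% → the two-dose vaccine
The two-dose vaccine wins overall and in every age group — no reversal.

No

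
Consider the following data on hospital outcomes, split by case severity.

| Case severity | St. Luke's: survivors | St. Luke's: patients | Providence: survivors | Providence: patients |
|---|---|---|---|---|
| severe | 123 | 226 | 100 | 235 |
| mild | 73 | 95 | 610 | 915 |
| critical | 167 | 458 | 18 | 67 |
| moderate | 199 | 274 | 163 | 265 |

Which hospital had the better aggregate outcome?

Providence

Severe: St. Luke's 123/226 = 54.4%, Providence 100/235 = 42.6% → St. Luke's
Mild: St. Luke's 73/95 = 76.8%, Providence 610/915 = 66.7% → St. Luke's
Critical: St. Luke's 167/458 = 36.5%, Providence 18/67 = 26.9% → St. Luke's
Moderate: St. Luke's 199/274 = 72.6%, Providence 163/265 = 61.5% → St. Luke's
Overall: St. Luke's 562/1053 = 53.4%, Providence 891/1482 = 60.1% → Providence
(St. Luke's wins every case group but Providence wins overall — St. Luke's's patients skew toward the low-rate critical group.)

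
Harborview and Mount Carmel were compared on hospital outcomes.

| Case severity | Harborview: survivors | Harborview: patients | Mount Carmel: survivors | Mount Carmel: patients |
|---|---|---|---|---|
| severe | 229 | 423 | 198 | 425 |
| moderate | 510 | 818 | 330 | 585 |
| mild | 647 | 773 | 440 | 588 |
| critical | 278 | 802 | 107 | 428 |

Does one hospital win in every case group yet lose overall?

Severe: Harborview 229/423 = 54.1%, Mount Carmel 198/425 = 46.6% → Harborview
Moderate: Harborview 510/818 = 62.3%, Mount Carmel 330/585 = 56.4% → Harborview
Mild: Harborview 647/773 = 83.7%, Mount Carmel 440/588 = 74.8% → Harborview
Critical: Harborview 278/802 = 34.7%, Mount Carmel 107/428 = 25.0% → Harborview
Overall: Harborview 1664/2816 = 59.1%, Mount Carmel 1075/2026 = 53.1% → Harborview
Harborview wins overall and in every case group — no reversal.

No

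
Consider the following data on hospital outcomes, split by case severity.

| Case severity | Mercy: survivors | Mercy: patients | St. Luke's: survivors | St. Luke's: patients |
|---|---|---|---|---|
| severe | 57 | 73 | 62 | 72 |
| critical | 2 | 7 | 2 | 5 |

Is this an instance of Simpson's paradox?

No

Severe: Mercy 57/73 = 78.1%, St. Luke's 62/72 = 86.1% → St. Luke's
Critical: Mercy 2/7 = 28.6%, St. Luke's 2/5 = 40.0% → St. Luke's
Overall: Mercy 59/80 = 73.8%, St. Luke's 64/77 = 83.1% → St. Luke's
St. Luke's wins overall and in every case group — no reversal.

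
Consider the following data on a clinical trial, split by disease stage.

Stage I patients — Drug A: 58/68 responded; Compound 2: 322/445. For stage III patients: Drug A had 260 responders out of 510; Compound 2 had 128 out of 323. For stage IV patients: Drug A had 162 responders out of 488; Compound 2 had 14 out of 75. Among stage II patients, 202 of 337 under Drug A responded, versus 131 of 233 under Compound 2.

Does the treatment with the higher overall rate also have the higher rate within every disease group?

Stage I: Drug A 58/68 = 85.3%, Compound 2 322/445 = 72.4% → Drug A
Stage III: Drug A 260/510 = 51.0%, Compound 2 128/323 = 39.6% → Drug A
Stage IV: Drug A 162/488 = 33.2%, Compound 2 14/75 = 18.7% → Drug A
Stage II: Drug A 202/337 = 59.9%, Compound 2 131/233 = 56.2% → Drug A
Overall: Drug A 682/1403 = 48.6%, Compound 2 595/1076 = 55.3% → Compound 2
Drug A wins each disease group but Compound 2 wins overall — the comparison reverses. Drug A's patients skew toward stage IV, which has a lower base rate.

No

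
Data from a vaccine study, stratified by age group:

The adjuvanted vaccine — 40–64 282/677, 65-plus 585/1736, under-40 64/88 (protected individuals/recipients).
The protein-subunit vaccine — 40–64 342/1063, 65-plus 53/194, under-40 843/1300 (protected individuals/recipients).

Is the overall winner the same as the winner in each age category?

40–64: the adjuvanted vaccine 282/677 = 41.7%, the protein-subunit vaccine 342/1063 = 32.2% → the adjuvanted vaccine
65-plus: the adjuvanted vaccine 585/1736 = 33.7%, the protein-subunit vaccine 53/194 = 27.3% → the adjuvanted vaccine
Under-40: the adjuvanted vaccine 64/88 = 72.7%, the protein-subunit vaccine 843/1300 = 64.8% → the adjuvanted vaccine
Overall: the adjuvanted vaccine 931/2501 = 37.2%, the protein-subunit vaccine 1238/2557 = 48.4% → the protein-subunit vaccine
The adjuvanted vaccine wins each age group but the protein-subunit vaccine wins overall — the comparison reverses. The adjuvanted vaccine's recipients skew toward 65-plus, which has a lower base rate.

No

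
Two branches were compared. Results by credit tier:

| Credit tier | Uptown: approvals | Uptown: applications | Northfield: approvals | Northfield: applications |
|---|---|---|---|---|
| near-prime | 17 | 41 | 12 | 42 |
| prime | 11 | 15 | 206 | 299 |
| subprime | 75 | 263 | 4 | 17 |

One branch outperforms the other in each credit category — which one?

Near-prime: Uptown 17/41 = 41.5%, Northfield 12/42 = 28.6% → Uptown
Prime: Uptown 11/15 = 73.3%, Northfield 206/299 = 68.9% → Uptown
Subprime: Uptown 75/263 = 28.5%, Northfield 4/17 = 23.5% → Uptown
Uptown has the higher rate in all 3 groups.

Uptown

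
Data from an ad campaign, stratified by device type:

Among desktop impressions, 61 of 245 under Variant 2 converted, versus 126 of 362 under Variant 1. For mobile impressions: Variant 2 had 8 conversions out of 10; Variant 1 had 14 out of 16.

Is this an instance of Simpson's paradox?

Desktop: Variant 2 61/245 = 24.9%, Variant 1 126/362 = 34.8% → Variant 1
Mobile: Variant 2 8/10 = 80.0%, Variant 1 14/16 = 87.5% → Variant 1
Overall: Variant 2 69/255 = 27.1%, Variant 1 140/378 = 37.0% → Variant 1
Variant 1 wins overall and in every device group — no reversal.

No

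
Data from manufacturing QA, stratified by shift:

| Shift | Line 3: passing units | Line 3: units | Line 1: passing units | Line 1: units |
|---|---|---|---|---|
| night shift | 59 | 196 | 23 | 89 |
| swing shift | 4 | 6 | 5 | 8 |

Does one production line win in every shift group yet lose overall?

No

Night shift: Line 3 59/196 = 30.1%, Line 1 23/89 = 25.8% → Line 3
Swing shift: Line 3 4/6 = 66.7%, Line 1 5/8 = 62.5% → Line 3
Overall: Line 3 63/202 = 31.2%, Line 1 28/97 = 28.9% → Line 3
Line 3 wins overall and in every shift group — no reversal.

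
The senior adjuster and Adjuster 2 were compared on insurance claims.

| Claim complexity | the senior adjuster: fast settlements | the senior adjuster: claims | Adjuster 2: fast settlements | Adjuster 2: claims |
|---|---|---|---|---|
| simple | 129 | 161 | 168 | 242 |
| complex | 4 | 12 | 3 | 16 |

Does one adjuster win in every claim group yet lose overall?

No

Simple: the senior adjuster 129/161 = 80.1%, Adjuster 2 168/242 = 69.4% → the senior adjuster
Complex: the senior adjuster 4/12 = 33.3%, Adjuster 2 3/16 = 18.8% → the senior adjuster
Overall: the senior adjuster 133/173 = 76.9%, Adjuster 2 171/258 = 66.3% → the senior adjuster
The senior adjuster wins overall and in every claim group — no reversal.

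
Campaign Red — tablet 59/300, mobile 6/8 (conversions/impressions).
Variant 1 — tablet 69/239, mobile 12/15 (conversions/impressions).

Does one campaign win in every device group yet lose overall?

Tablet: Campaign Red 59/300 = 19.7%, Variant 1 69/239 = 28.9% → Variant 1
Mobile: Campaign Red 6/8 = 75.0%, Variant 1 12/15 = 80.0% → Variant 1
Overall: Campaign Red 65/308 = 21.1%, Variant 1 81/254 = 31.9% → Variant 1
Variant 1 wins overall and in every device group — no reversal.

No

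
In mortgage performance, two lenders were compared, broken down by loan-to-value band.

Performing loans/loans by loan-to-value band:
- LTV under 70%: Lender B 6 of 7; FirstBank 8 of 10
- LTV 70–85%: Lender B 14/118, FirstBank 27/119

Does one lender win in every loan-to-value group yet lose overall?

LTV under 70%: Lender B 6/7 = 85.7%, FirstBank 8/10 = 80.0% → Lender B
LTV 70–85%: Lender B 14/118 = 11.9%, FirstBank 27/119 = 22.7% → FirstBank
Overall: Lender B 20/125 = 16.0%, FirstBank 35/129 = 27.1% → FirstBank
Neither sweeps: Lender B wins 1 of 2 groups, FirstBank wins 1. FirstBank wins overall but not every group — no Simpson reversal.

No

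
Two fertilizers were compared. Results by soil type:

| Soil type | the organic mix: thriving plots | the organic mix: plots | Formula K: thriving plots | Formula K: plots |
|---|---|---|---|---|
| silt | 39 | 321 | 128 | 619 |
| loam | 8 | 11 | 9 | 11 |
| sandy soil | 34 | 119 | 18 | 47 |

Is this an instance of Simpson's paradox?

No

Silt: the organic mix 39/321 = 12.1%, Formula K 128/619 = 20.7% → Formula K
Loam: the organic mix 8/11 = 72.7%, Formula K 9/11 = 81.8% → Formula K
Sandy soil: the organic mix 34/119 = 28.6%, Formula K 18/47 = 38.3% → Formula K
Overall: the organic mix 81/451 = 18.0%, Formula K 155/677 = 22.9% → Formula K
Formula K wins overall and in every soil group — no reversal.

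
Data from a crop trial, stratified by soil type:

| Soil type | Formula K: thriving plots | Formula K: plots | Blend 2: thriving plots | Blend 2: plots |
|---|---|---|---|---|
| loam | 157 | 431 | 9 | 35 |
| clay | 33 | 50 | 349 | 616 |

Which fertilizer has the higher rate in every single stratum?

Loam: Formula K 157/431 = 36.4%, Blend 2 9/35 = 25.7% → Formula K
Clay: Formula K 33/50 = 66.0%, Blend 2 349/616 = 56.7% → Formula K
Formula K has the higher rate in both groups.

Formula K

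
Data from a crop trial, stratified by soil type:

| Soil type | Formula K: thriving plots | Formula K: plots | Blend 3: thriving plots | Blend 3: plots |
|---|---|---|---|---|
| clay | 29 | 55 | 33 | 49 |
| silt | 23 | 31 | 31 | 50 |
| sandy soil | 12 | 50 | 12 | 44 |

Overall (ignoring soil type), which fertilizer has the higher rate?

Clay: Formula K 29/55 = 52.7%, Blend 3 33/49 = 67.3% → Blend 3
Silt: Formula K 23/31 = 74.2%, Blend 3 31/50 = 62.0% → Formula K
Sandy soil: Formula K 12/50 = 24.0%, Blend 3 12/44 = 27.3% → Blend 3
Overall: Formula K 64/136 = 47.1%, Blend 3 76/143 = 53.1% → Blend 3
(Neither sweeps every soil group, but Blend 3 has the higher pooled rate.)

Blend 3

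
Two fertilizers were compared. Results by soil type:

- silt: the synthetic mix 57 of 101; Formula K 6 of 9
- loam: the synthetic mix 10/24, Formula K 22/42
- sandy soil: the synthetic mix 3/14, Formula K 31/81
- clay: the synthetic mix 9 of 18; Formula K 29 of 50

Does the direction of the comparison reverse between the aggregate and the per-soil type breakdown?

Silt: the synthetic mix 57/101 = 56.4%, Formula K 6/9 = 66.7% → Formula K
Loam: the synthetic mix 10/24 = 41.7%, Formula K 22/42 = 52.4% → Formula K
Sandy soil: the synthetic mix 3/14 = 21.4%, Formula K 31/81 = 38.3% → Formula K
Clay: the synthetic mix 9/18 = 50.0%, Formula K 29/50 = 58.0% → Formula K
Overall: the synthetic mix 79/157 = 50.3%, Formula K 88/182 = 48.4% → the synthetic mix
Formula K wins each soil group but the synthetic mix wins overall — the comparison reverses. Formula K's plots skew toward sandy soil, which has a lower base rate.

Yes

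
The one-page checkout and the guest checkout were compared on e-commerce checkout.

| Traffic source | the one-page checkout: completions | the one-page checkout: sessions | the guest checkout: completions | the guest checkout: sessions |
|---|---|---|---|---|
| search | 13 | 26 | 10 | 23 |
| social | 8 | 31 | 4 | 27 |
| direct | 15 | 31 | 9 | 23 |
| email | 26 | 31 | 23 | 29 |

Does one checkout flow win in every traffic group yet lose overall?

No

Search: the one-page checkout 13/26 = 50.0%, the guest checkout 10/23 = 43.5% → the one-page checkout
Social: the one-page checkout 8/31 = 25.8%, the guest checkout 4/27 = 14.8% → the one-page checkout
Direct: the one-page checkout 15/31 = 48.4%, the guest checkout 9/23 = 39.1% → the one-page checkout
Email: the one-page checkout 26/31 = 83.9%, the guest checkout 23/29 = 79.3% → the one-page checkout
Overall: the one-page checkout 62/119 = 52.1%, the guest checkout 46/102 = 45.1% → the one-page checkout
The one-page checkout wins overall and in every traffic group — no reversal.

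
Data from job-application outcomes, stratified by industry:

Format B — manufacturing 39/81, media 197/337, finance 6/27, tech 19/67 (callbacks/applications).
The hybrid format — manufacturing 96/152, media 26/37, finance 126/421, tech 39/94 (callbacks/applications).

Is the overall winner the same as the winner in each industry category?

Manufacturing: Format B 39/81 = 48.1%, the hybrid format 96/152 = 63.2% → the hybrid format
Media: Format B 197/337 = 58.5%, the hybrid format 26/37 = 70.3% → the hybrid format
Finance: Format B 6/27 = 22.2%, the hybrid format 126/421 = 29.9% → the hybrid format
Tech: Format B 19/67 = 28.4%, the hybrid format 39/94 = 41.5% → the hybrid format
Overall: Format B 261/512 = 51.0%, the hybrid format 287/704 = 40.8% → Format B
The hybrid format wins each industry group but Format B wins overall — the comparison reverses. The hybrid format's applications skew toward finance, which has a lower base rate.

No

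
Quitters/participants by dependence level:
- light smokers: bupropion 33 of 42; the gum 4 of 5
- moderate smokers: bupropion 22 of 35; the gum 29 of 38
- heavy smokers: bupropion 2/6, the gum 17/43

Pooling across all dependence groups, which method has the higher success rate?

Light smokers: bupropion 33/42 = 78.6%, the gum 4/5 = 80.0% → the gum
Moderate smokers: bupropion 22/35 = 62.9%, the gum 29/38 = 76.3% → the gum
Heavy smokers: bupropion 2/6 = 33.3%, the gum 17/43 = 39.5% → the gum
Overall: bupropion 57/83 = 68.7%, the gum 50/86 = 58.1% → bupropion
(The gum wins every dependence group but bupropion wins overall — the gum's participants skew toward the low-rate heavy smokers group.)

bupropion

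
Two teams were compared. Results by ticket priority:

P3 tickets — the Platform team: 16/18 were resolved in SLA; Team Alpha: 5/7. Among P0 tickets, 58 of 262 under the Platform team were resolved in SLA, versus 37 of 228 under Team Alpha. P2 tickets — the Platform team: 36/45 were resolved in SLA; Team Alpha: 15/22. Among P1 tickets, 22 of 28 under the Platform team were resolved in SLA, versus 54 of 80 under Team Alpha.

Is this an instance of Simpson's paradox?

No

P3: the Platform team 16/18 = 88.9%, Team Alpha 5/7 = 71.4% → the Platform team
P0: the Platform team 58/262 = 22.1%, Team Alpha 37/228 = 16.2% → the Platform team
P2: the Platform team 36/45 = 80.0%, Team Alpha 15/22 = 68.2% → the Platform team
P1: the Platform team 22/28 = 78.6%, Team Alpha 54/80 = 67.5% → the Platform team
Overall: the Platform team 132/353 = 37.4%, Team Alpha 111/337 = 32.9% → the Platform team
The Platform team wins overall and in every ticket group — no reversal.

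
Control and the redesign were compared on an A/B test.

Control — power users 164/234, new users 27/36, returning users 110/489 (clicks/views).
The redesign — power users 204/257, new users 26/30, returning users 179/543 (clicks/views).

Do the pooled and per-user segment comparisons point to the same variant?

Power users: Control 164/234 = 70.1%, the redesign 204/257 = 79.4% → the redesign
New users: Control 27/36 = 75.0%, the redesign 26/30 = 86.7% → the redesign
Returning users: Control 110/489 = 22.5%, the redesign 179/543 = 33.0% → the redesign
Overall: Control 301/759 = 39.7%, the redesign 409/830 = 49.3% → the redesign
The redesign wins overall and in every user group — no reversal.

Yes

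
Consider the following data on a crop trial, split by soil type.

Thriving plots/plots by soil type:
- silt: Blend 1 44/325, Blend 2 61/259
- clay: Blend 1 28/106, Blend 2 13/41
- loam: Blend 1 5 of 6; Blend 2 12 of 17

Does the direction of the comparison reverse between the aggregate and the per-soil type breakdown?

No

Silt: Blend 1 44/325 = 13.5%, Blend 2 61/259 = 23.6% → Blend 2
Clay: Blend 1 28/106 = 26.4%, Blend 2 13/41 = 31.7% → Blend 2
Loam: Blend 1 5/6 = 83.3%, Blend 2 12/17 = 70.6% → Blend 1
Overall: Blend 1 77/437 = 17.6%, Blend 2 86/317 = 27.1% → Blend 2
Neither sweeps: Blend 1 wins 1 of 3 groups, Blend 2 wins 2. Blend 2 wins overall but not every group — no Simpson reversal.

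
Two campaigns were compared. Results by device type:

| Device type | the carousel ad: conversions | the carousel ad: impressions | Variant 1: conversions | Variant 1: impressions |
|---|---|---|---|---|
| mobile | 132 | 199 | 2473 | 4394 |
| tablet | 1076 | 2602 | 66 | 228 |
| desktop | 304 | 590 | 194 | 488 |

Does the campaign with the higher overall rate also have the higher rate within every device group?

No

Mobile: the carousel ad 132/199 = 66.3%, Variant 1 2473/4394 = 56.3% → the carousel ad
Tablet: the carousel ad 1076/2602 = 41.4%, Variant 1 66/228 = 28.9% → the carousel ad
Desktop: the carousel ad 304/590 = 51.5%, Variant 1 194/488 = 39.8% → the carousel ad
Overall: the carousel ad 1512/3391 = 44.6%, Variant 1 2733/5110 = 53.5% → Variant 1
The carousel ad wins each device group but Variant 1 wins overall — the comparison reverses. The carousel ad's impressions skew toward tablet, which has a lower base rate.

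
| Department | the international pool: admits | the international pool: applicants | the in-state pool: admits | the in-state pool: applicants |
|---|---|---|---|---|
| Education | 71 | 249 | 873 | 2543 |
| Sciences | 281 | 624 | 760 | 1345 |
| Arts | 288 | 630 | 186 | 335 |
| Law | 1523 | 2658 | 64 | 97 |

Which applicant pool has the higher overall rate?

Education: the international pool 71/249 = 28.5%, the in-state pool 873/2543 = 34.3% → the in-state pool
Sciences: the international pool 281/624 = 45.0%, the in-state pool 760/1345 = 56.5% → the in-state pool
Arts: the international pool 288/630 = 45.7%, the in-state pool 186/335 = 55.5% → the in-state pool
Law: the international pool 1523/2658 = 57.3%, the in-state pool 64/97 = 66.0% → the in-state pool
Overall: the international pool 2163/4161 = 52.0%, the in-state pool 1883/4320 = 43.6% → the international pool
(The in-state pool wins every department group but the international pool wins overall — the in-state pool's applicants skew toward the low-rate Education group.)

the international pool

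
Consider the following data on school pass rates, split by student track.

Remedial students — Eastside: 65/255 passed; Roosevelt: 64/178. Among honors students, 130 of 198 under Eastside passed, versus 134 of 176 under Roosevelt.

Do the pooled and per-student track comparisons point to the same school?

Remedial: Eastside 65/255 = 25.5%, Roosevelt 64/178 = 36.0% → Roosevelt
Honors: Eastside 130/198 = 65.7%, Roosevelt 134/176 = 76.1% → Roosevelt
Overall: Eastside 195/453 = 43.0%, Roosevelt 198/354 = 55.9% → Roosevelt
Roosevelt wins overall and in every student group — no reversal.

Yes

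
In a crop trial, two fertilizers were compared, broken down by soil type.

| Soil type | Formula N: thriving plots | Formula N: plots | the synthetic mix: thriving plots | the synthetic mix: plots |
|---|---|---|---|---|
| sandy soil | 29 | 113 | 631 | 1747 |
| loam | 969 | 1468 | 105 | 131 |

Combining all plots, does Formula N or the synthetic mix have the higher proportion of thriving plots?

Sandy soil: Formula N 29/113 = 25.7%, the synthetic mix 631/1747 = 36.1% → the synthetic mix
Loam: Formula N 969/1468 = 66.0%, the synthetic mix 105/131 = 80.2% → the synthetic mix
Overall: Formula N 998/1581 = 63.1%, the synthetic mix 736/1878 = 39.2% → Formula N
(The synthetic mix wins every soil group but Formula N wins overall — the synthetic mix's plots skew toward the low-rate sandy soil group.)

Formula N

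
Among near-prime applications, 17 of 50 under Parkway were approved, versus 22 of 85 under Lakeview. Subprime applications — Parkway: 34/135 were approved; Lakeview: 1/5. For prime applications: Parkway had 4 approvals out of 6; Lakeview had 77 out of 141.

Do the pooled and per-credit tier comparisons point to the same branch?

No

Near-prime: Parkway 17/50 = 34.0%, Lakeview 22/85 = 25.9% → Parkway
Subprime: Parkway 34/135 = 25.2%, Lakeview 1/5 = 20.0% → Parkway
Prime: Parkway 4/6 = 66.7%, Lakeview 77/141 = 54.6% → Parkway
Overall: Parkway 55/191 = 28.8%, Lakeview 100/231 = 43.3% → Lakeview
Parkway wins each credit group but Lakeview wins overall — the comparison reverses. Parkway's applications skew toward subprime, which has a lower base rate.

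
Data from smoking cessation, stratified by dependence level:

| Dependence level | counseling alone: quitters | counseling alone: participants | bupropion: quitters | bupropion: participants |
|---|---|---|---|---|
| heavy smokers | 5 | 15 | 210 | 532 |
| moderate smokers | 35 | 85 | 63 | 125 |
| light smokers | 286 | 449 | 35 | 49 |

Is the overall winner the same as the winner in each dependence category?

Heavy smokers: counseling alone 5/15 = 33.3%, bupropion 210/532 = 39.5% → bupropion
Moderate smokers: counseling alone 35/85 = 41.2%, bupropion 63/125 = 50.4% → bupropion
Light smokers: counseling alone 286/449 = 63.7%, bupropion 35/49 = 71.4% → bupropion
Overall: counseling alone 326/549 = 59.4%, bupropion 308/706 = 43.6% → counseling alone
Bupropion wins each dependence group but counseling alone wins overall — the comparison reverses. Bupropion's participants skew toward heavy smokers, which has a lower base rate.

No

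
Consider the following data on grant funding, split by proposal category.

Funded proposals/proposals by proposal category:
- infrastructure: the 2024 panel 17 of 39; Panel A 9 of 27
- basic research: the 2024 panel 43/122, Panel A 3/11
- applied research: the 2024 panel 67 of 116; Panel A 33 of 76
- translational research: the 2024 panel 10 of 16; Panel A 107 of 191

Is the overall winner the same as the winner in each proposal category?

Infrastructure: the 2024 panel 17/39 = 43.6%, Panel A 9/27 = 33.3% → the 2024 panel
Basic research: the 2024 panel 43/122 = 35.2%, Panel A 3/11 = 27.3% → the 2024 panel
Applied research: the 2024 panel 67/116 = 57.8%, Panel A 33/76 = 43.4% → the 2024 panel
Translational research: the 2024 panel 10/16 = 62.5%, Panel A 107/191 = 56.0% → the 2024 panel
Overall: the 2024 panel 137/293 = 46.8%, Panel A 152/305 = 49.8% → Panel A
The 2024 panel wins each proposal group but Panel A wins overall — the comparison reverses. The 2024 panel's proposals skew toward basic research, which has a lower base rate.

No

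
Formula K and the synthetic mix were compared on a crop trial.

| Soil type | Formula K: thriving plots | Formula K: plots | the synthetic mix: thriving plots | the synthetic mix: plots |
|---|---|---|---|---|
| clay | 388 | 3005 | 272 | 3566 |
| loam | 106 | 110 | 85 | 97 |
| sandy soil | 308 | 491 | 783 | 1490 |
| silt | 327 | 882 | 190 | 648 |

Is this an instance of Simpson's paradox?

Clay: Formula K 388/3005 = 12.9%, the synthetic mix 272/3566 = 7.6% → Formula K
Loam: Formula K 106/110 = 96.4%, the synthetic mix 85/97 = 87.6% → Formula K
Sandy soil: Formula K 308/491 = 62.7%, the synthetic mix 783/1490 = 52.6% → Formula K
Silt: Formula K 327/882 = 37.1%, the synthetic mix 190/648 = 29.3% → Formula K
Overall: Formula K 1129/4488 = 25.2%, the synthetic mix 1330/5801 = 22.9% → Formula K
Formula K wins overall and in every soil group — no reversal.

No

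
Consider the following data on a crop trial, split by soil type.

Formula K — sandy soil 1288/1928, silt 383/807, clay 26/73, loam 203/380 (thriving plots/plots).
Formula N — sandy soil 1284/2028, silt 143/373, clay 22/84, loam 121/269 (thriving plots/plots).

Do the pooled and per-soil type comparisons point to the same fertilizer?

Yes

Sandy soil: Formula K 1288/1928 = 66.8%, Formula N 1284/2028 = 63.3% → Formula K
Silt: Formula K 383/807 = 47.5%, Formula N 143/373 = 38.3% → Formula K
Clay: Formula K 26/73 = 35.6%, Formula N 22/84 = 26.2% → Formula K
Loam: Formula K 203/380 = 53.4%, Formula N 121/269 = 45.0% → Formula K
Overall: Formula K 1900/3188 = 59.6%, Formula N 1570/2754 = 57.0% → Formula K
Formula K wins overall and in every soil group — no reversal.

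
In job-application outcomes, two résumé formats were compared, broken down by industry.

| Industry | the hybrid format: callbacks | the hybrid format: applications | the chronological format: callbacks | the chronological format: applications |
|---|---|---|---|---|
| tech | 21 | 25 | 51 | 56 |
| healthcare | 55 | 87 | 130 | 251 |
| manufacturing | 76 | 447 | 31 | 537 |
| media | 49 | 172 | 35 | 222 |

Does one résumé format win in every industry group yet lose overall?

Tech: the hybrid format 21/25 = 84.0%, the chronological format 51/56 = 91.1% → the chronological format
Healthcare: the hybrid format 55/87 = 63.2%, the chronological format 130/251 = 51.8% → the hybrid format
Manufacturing: the hybrid format 76/447 = 17.0%, the chronological format 31/537 = 5.8% → the hybrid format
Media: the hybrid format 49/172 = 28.5%, the chronological format 35/222 = 15.8% → the hybrid format
Overall: the hybrid format 201/731 = 27.5%, the chronological format 247/1066 = 23.2% → the hybrid format
Neither sweeps: the hybrid format wins 3 of 4 groups, the chronological format wins 1. The hybrid format wins overall but not every group — no Simpson reversal.

No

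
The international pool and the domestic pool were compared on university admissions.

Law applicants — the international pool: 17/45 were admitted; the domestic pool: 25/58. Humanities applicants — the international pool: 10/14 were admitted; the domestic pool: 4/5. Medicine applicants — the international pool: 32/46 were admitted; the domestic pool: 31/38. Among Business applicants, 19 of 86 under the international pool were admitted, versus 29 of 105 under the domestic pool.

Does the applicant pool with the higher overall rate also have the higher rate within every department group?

Yes

Law: the international pool 17/45 = 37.8%, the domestic pool 25/58 = 43.1% → the domestic pool
Humanities: the international pool 10/14 = 71.4%, the domestic pool 4/5 = 80.0% → the domestic pool
Medicine: the international pool 32/46 = 69.6%, the domestic pool 31/38 = 81.6% → the domestic pool
Business: the international pool 19/86 = 22.1%, the domestic pool 29/105 = 27.6% → the domestic pool
Overall: the international pool 78/191 = 40.8%, the domestic pool 89/206 = 43.2% → the domestic pool
The domestic pool wins overall and in every department group — no reversal.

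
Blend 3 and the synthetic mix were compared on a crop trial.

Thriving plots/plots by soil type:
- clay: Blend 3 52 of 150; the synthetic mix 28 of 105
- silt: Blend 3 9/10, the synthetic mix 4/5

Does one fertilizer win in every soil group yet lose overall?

Clay: Blend 3 52/150 = 34.7%, the synthetic mix 28/105 = 26.7% → Blend 3
Silt: Blend 3 9/10 = 90.0%, the synthetic mix 4/5 = 80.0% → Blend 3
Overall: Blend 3 61/160 = 38.1%, the synthetic mix 32/110 = 29.1% → Blend 3
Blend 3 wins overall and in every soil group — no reversal.

No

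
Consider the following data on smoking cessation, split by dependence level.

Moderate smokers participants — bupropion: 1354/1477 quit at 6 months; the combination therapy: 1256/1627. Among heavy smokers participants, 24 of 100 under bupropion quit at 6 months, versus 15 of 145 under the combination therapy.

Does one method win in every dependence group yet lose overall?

Moderate smokers: bupropion 1354/1477 = 91.7%, the combination therapy 1256/1627 = 77.2% → bupropion
Heavy smokers: bupropion 24/100 = 24.0%, the combination therapy 15/145 = 10.3% → bupropion
Overall: bupropion 1378/1577 = 87.4%, the combination therapy 1271/1772 = 71.7% → bupropion
Bupropion wins overall and in every dependence group — no reversal.

No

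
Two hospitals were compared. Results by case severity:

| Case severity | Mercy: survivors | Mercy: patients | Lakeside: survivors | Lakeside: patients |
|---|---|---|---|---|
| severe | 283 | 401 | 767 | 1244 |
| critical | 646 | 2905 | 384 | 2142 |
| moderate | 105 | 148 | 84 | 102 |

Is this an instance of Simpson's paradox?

No

Severe: Mercy 283/401 = 70.6%, Lakeside 767/1244 = 61.7% → Mercy
Critical: Mercy 646/2905 = 22.2%, Lakeside 384/2142 = 17.9% → Mercy
Moderate: Mercy 105/148 = 70.9%, Lakeside 84/102 = 82.4% → Lakeside
Overall: Mercy 1034/3454 = 29.9%, Lakeside 1235/3488 = 35.4% → Lakeside
Neither sweeps: Mercy wins 2 of 3 groups, Lakeside wins 1. Lakeside wins overall but not every group — no Simpson reversal.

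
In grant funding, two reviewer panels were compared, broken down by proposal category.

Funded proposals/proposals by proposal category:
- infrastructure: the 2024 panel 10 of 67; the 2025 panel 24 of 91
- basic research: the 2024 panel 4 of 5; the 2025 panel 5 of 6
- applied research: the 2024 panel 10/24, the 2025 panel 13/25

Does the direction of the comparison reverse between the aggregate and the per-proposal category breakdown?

No

Infrastructure: the 2024 panel 10/67 = 14.9%, the 2025 panel 24/91 = 26.4% → the 2025 panel
Basic research: the 2024 panel 4/5 = 80.0%, the 2025 panel 5/6 = 83.3% → the 2025 panel
Applied research: the 2024 panel 10/24 = 41.7%, the 2025 panel 13/25 = 52.0% → the 2025 panel
Overall: the 2024 panel 24/96 = 25.0%, the 2025 panel 42/122 = 34.4% → the 2025 panel
The 2025 panel wins overall and in every proposal group — no reversal.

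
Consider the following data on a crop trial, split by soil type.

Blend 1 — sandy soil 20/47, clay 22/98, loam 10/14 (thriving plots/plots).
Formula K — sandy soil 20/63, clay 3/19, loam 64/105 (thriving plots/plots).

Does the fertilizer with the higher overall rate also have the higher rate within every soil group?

Sandy soil: Blend 1 20/47 = 42.6%, Formula K 20/63 = 31.7% → Blend 1
Clay: Blend 1 22/98 = 22.4%, Formula K 3/19 = 15.8% → Blend 1
Loam: Blend 1 10/14 = 71.4%, Formula K 64/105 = 61.0% → Blend 1
Overall: Blend 1 52/159 = 32.7%, Formula K 87/187 = 46.5% → Formula K
Blend 1 wins each soil group but Formula K wins overall — the comparison reverses. Blend 1's plots skew toward clay, which has a lower base rate.

No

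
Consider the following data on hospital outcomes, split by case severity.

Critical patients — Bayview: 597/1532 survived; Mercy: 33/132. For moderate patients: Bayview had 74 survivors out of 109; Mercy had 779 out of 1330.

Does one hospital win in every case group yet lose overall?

Yes

Critical: Bayview 597/1532 = 39.0%, Mercy 33/132 = 25.0% → Bayview
Moderate: Bayview 74/109 = 67.9%, Mercy 779/1330 = 58.6% → Bayview
Overall: Bayview 671/1641 = 40.9%, Mercy 812/1462 = 55.5% → Mercy
Bayview wins each case group but Mercy wins overall — the comparison reverses. Bayview's patients skew toward critical, which has a lower base rate.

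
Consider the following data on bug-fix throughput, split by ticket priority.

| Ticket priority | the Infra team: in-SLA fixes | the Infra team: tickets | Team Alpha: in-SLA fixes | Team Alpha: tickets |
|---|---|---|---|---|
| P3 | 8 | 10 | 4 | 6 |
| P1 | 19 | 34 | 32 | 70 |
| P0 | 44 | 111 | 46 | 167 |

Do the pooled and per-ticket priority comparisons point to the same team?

Yes

P3: the Infra team 8/10 = 80.0%, Team Alpha 4/6 = 66.7% → the Infra team
P1: the Infra team 19/34 = 55.9%, Team Alpha 32/70 = 45.7% → the Infra team
P0: the Infra team 44/111 = 39.6%, Team Alpha 46/167 = 27.5% → the Infra team
Overall: the Infra team 71/155 = 45.8%, Team Alpha 82/243 = 33.7% → the Infra team
The Infra team wins overall and in every ticket group — no reversal.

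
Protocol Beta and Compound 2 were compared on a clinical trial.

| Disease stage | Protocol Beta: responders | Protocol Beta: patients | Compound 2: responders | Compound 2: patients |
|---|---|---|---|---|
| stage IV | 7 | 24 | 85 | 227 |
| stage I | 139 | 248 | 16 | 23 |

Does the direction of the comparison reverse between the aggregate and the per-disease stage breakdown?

Stage IV: Protocol Beta 7/24 = 29.2%, Compound 2 85/227 = 37.4% → Compound 2
Stage I: Protocol Beta 139/248 = 56.0%, Compound 2 16/23 = 69.6% → Compound 2
Overall: Protocol Beta 146/272 = 53.7%, Compound 2 101/250 = 40.4% → Protocol Beta
Compound 2 wins each disease group but Protocol Beta wins overall — the comparison reverses. Compound 2's patients skew toward stage IV, which has a lower base rate.

Yes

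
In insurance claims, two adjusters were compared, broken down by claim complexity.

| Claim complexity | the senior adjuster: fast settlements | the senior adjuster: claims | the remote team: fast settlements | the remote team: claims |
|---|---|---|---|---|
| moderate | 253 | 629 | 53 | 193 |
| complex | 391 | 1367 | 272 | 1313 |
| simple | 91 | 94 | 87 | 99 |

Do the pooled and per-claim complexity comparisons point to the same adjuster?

Moderate: the senior adjuster 253/629 = 40.2%, the remote team 53/193 = 27.5% → the senior adjuster
Complex: the senior adjuster 391/1367 = 28.6%, the remote team 272/1313 = 20.7% → the senior adjuster
Simple: the senior adjuster 91/94 = 96.8%, the remote team 87/99 = 87.9% → the senior adjuster
Overall: the senior adjuster 735/2090 = 35.2%, the remote team 412/1605 = 25.7% → the senior adjuster
The senior adjuster wins overall and in every claim group — no reversal.

Yes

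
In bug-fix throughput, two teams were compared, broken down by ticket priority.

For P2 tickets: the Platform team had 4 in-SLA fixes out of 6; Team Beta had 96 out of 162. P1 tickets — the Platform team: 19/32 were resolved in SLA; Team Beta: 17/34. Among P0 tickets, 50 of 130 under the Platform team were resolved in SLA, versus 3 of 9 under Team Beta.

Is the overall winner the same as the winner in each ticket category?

No

P2: the Platform team 4/6 = 66.7%, Team Beta 96/162 = 59.3% → the Platform team
P1: the Platform team 19/32 = 59.4%, Team Beta 17/34 = 50.0% → the Platform team
P0: the Platform team 50/130 = 38.5%, Team Beta 3/9 = 33.3% → the Platform team
Overall: the Platform team 73/168 = 43.5%, Team Beta 116/205 = 56.6% → Team Beta
The Platform team wins each ticket group but Team Beta wins overall — the comparison reverses. The Platform team's tickets skew toward P0, which has a lower base rate.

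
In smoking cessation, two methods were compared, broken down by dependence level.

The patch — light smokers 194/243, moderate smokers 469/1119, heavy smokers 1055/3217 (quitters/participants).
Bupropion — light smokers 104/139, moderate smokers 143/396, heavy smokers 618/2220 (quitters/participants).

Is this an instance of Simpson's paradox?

No

Light smokers: the patch 194/243 = 79.8%, bupropion 104/139 = 74.8% → the patch
Moderate smokers: the patch 469/1119 = 41.9%, bupropion 143/396 = 36.1% → the patch
Heavy smokers: the patch 1055/3217 = 32.8%, bupropion 618/2220 = 27.8% → the patch
Overall: the patch 1718/4579 = 37.5%, bupropion 865/2755 = 31.4% → the patch
The patch wins overall and in every dependence group — no reversal.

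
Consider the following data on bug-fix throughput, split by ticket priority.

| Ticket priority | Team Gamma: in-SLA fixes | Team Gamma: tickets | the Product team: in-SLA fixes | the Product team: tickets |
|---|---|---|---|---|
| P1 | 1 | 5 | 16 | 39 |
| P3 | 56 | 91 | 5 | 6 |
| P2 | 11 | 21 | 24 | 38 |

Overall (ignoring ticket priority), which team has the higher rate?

Team Gamma

P1: Team Gamma 1/5 = 20.0%, the Product team 16/39 = 41.0% → the Product team
P3: Team Gamma 56/91 = 61.5%, the Product team 5/6 = 83.3% → the Product team
P2: Team Gamma 11/21 = 52.4%, the Product team 24/38 = 63.2% → the Product team
Overall: Team Gamma 68/117 = 58.1%, the Product team 45/83 = 54.2% → Team Gamma
(The Product team wins every ticket group but Team Gamma wins overall — the Product team's tickets skew toward the low-rate P1 group.)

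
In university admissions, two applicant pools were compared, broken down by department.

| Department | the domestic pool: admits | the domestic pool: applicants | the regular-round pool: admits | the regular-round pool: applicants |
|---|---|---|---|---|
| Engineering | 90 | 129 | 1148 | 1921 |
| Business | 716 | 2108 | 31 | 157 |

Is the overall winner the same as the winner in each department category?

No

Engineering: the domestic pool 90/129 = 69.8%, the regular-round pool 1148/1921 = 59.8% → the domestic pool
Business: the domestic pool 716/2108 = 34.0%, the regular-round pool 31/157 = 19.7% → the domestic pool
Overall: the domestic pool 806/2237 = 36.0%, the regular-round pool 1179/2078 = 56.7% → the regular-round pool
The domestic pool wins each department group but the regular-round pool wins overall — the comparison reverses. The domestic pool's applicants skew toward Business, which has a lower base rate.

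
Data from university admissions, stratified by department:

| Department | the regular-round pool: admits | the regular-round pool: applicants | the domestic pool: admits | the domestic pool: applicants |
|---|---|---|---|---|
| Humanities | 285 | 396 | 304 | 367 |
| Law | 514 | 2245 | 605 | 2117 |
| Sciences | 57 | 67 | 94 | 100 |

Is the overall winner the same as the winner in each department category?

Yes

Humanities: the regular-round pool 285/396 = 72.0%, the domestic pool 304/367 = 82.8% → the domestic pool
Law: the regular-round pool 514/2245 = 22.9%, the domestic pool 605/2117 = 28.6% → the domestic pool
Sciences: the regular-round pool 57/67 = 85.1%, the domestic pool 94/100 = 94.0% → the domestic pool
Overall: the regular-round pool 856/2708 = 31.6%, the domestic pool 1003/2584 = 38.8% → the domestic pool
The domestic pool wins overall and in every department group — no reversal.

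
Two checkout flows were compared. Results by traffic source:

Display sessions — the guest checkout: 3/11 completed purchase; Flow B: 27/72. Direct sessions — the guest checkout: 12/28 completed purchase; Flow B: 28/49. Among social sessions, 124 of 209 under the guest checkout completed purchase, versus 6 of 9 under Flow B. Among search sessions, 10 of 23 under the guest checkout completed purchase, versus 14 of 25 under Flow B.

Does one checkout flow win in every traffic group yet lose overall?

Display: the guest checkout 3/11 = 27.3%, Flow B 27/72 = 37.5% → Flow B
Direct: the guest checkout 12/28 = 42.9%, Flow B 28/49 = 57.1% → Flow B
Social: the guest checkout 124/209 = 59.3%, Flow B 6/9 = 66.7% → Flow B
Search: the guest checkout 10/23 = 43.5%, Flow B 14/25 = 56.0% → Flow B
Overall: the guest checkout 149/271 = 55.0%, Flow B 75/155 = 48.4% → the guest checkout
Flow B wins each traffic group but the guest checkout wins overall — the comparison reverses. Flow B's sessions skew toward display, which has a lower base rate.

Yes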